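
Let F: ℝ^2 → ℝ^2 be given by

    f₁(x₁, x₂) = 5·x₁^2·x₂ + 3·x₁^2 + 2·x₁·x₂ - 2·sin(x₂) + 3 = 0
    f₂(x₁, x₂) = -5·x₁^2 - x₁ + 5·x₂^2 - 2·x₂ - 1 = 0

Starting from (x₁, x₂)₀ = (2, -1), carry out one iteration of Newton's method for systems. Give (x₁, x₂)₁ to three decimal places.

(1.244, -1.011)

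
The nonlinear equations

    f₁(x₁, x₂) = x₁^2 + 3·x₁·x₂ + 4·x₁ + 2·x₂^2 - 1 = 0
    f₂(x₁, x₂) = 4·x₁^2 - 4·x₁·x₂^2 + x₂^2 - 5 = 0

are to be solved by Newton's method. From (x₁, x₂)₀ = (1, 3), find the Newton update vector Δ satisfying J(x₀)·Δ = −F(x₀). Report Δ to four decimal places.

(0.9200, -2.9867)

At (1, 3): F = (31.0000, -28.0000).
Jacobian J = [[2·x₁ + 3·x₂ + 4, 3·x₁ + 4·x₂], [8·x₁ - 4·x₂^2, -8·x₁·x₂ + 2·x₂]].
At the point, J = [[15.0000, 15.0000], [-28.0000, -18.0000]] (det J = 150.0000).
Solving J·Δ = −F gives Δ = (0.9200, -2.9867).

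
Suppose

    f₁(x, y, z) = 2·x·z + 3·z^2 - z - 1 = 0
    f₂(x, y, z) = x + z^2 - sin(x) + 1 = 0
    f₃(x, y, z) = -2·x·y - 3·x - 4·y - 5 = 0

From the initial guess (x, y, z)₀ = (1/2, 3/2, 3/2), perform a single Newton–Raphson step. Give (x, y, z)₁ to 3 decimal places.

(2.043, -3.151, 0.347)

At (1/2, 3/2, 3/2): F = (5.750, 3.27057, -14.000).
Jacobian J = [[2·z, 0, 2·x + 6·z - 1], [-cos(x) + 1, 0, 2·z], [-2·y - 3, -2·x - 4, 0]].
At the point, J = [[3.000, 0.000, 9.000], [0.12242, 0.000, 3.000], [-6.000, -5.000, 0.000]] (det J = 39.49122).
Solving J·Δ = −F gives Δ = (1.543, -4.651, -1.153).
Then the next iterate is (x, y, z)₁ = (2.043, -3.151, 0.347).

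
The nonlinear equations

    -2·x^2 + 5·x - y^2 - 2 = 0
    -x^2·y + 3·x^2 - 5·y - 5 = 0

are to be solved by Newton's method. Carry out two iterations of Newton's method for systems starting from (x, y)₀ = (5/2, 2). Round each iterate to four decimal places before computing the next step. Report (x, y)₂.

At (5/2, 2): F = (-6.0000, -8.7500).
Jacobian J = [[-4·x + 5, -2·y], [-2·x·y + 6·x, -x^2 - 5]].
At the point, J = [[-5.0000, -4.0000], [5.0000, -11.2500]] (det J = 76.2500).
Solving J·Δ = −F gives Δ = (-0.4262, -0.9672).
Then the next iterate is (x, y)₁ = (2.0738, 1.0328).
Round to (2.0738, 1.0328) and repeat: F = (-1.298969, -1.703768), J = [[-3.2952, -2.0656], [8.159159, -9.300646]].
Δ = (-0.1802, -0.3413), so (x, y)₂ = (1.8936, 0.6915).

(1.8936, 0.6915)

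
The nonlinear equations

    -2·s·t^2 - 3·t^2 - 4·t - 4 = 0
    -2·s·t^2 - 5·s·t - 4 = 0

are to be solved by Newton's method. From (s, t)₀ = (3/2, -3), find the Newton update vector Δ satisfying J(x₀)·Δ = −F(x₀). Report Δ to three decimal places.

At (3/2, -3): F = (-46.000, -8.500).
Jacobian J = [[-2·t^2, -4·s·t - 6·t - 4], [-2·t^2 - 5·t, -4·s·t - 5·s]].
At the point, J = [[-18.000, 32.000], [-3.000, 10.500]] (det J = -93.000).
Solving J·Δ = −F gives Δ = (-2.269, 0.161).

(-2.269, 0.161)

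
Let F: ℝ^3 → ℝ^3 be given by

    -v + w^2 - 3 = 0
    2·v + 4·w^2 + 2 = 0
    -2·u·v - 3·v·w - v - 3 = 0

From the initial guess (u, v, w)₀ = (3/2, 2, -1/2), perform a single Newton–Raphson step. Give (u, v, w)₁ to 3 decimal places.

At (3/2, 2, -1/2): F = (-4.750, 7.000, -8.000).
Jacobian J = [[0, -1, 2·w], [0, 2, 8·w], [-2·v, -2·u - 3·w - 1, -3·v]].
At the point, J = [[0.000, -1.000, -1.000], [0.000, 2.000, -4.000], [-4.000, -2.500, -6.000]] (det J = -24.000).
Solving J·Δ = −F gives Δ = (1.333, -4.333, -0.417).
Then the next iterate is (u, v, w)₁ = (2.833, -2.333, -0.917).

(2.833, -2.333, -0.917)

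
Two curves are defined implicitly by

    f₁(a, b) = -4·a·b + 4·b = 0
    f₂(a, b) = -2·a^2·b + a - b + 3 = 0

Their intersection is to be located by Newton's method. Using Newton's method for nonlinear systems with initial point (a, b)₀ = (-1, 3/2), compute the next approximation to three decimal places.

At (-1, 3/2): F = (12.000, -2.500).
Jacobian J = [[-4·b, -4·a + 4], [-4·a·b + 1, -2·a^2 - 1]].
At the point, J = [[-6.000, 8.000], [7.000, -3.000]] (det J = -38.000).
Solving J·Δ = −F gives Δ = (-0.421, -1.816).
Then the next iterate is (a, b)₁ = (-1.421, -0.316).

(-1.421, -0.316)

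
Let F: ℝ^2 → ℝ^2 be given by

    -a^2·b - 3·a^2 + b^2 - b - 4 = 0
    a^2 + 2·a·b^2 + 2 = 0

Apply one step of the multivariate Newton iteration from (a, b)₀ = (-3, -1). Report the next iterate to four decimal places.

(-1.1250, -0.7917)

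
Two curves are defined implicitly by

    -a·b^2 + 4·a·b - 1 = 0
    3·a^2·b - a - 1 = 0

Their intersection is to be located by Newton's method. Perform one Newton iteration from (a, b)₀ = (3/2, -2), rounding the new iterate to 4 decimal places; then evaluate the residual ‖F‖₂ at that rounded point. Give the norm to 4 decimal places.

7.3350

At (3/2, -2): F = (-19.0000, -16.0000).
Jacobian J = [[-b^2 + 4·b, -2·a·b + 4·a], [6·a·b - 1, 3·a^2]].
At the point, J = [[-12.0000, 12.0000], [-19.0000, 6.7500]] (det J = 147.0000).
Solving J·Δ = −F gives Δ = (-0.4337, 1.1497).
Then the next iterate is (a, b)₁ = (1.0663, -0.8503).
Re-evaluating at (1.0663, -0.8503): F = (-5.397645, -4.966662), so ‖F‖₂ = 7.3350.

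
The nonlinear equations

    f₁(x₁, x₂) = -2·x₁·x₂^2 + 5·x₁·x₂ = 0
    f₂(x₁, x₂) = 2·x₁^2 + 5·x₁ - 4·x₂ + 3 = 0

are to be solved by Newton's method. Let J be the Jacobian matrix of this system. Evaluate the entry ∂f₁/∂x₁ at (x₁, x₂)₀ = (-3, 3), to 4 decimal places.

-3.0000

∂f₁/∂x₁ = -2·x₂^2 + 5·x₂.
At (-3, 3) this is -3.0000.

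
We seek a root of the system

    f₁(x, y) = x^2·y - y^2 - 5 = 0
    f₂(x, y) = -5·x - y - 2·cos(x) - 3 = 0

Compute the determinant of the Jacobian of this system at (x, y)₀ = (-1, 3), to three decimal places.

-27.415

J = [[2·x·y, x^2 - 2·y], [2·sin(x) - 5, -1]].
At the point, J = [[-6.000, -5.000], [-6.68294, -1.000]].
det J = -27.415.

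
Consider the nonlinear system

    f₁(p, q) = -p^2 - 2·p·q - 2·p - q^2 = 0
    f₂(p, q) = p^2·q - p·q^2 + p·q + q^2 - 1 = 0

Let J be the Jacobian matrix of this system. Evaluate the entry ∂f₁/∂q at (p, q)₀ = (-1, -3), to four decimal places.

8.0000

∂f₁/∂q = -2·p - 2·q.
At (-1, -3) this is 8.0000.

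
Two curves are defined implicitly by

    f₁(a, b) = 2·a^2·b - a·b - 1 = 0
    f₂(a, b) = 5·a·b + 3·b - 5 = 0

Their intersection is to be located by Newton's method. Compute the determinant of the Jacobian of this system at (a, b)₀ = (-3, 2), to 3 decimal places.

102.000

J = [[4·a·b - b, 2·a^2 - a], [5·b, 5·a + 3]].
At the point, J = [[-26.000, 21.000], [10.000, -12.000]].
det J = 102.000.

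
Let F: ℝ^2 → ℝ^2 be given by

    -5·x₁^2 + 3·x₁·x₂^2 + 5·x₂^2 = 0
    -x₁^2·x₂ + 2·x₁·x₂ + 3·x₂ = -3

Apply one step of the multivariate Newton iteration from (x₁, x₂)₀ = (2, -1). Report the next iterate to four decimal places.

(-1.8571, 1.5714)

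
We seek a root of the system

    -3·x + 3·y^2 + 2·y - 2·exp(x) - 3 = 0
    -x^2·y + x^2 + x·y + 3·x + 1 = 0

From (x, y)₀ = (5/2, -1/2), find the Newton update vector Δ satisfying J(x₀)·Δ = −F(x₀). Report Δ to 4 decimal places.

At (5/2, -1/2): F = (-35.114988, 16.6250).
Jacobian J = [[-2·exp(x) - 3, 6·y + 2], [-2·x·y + 2·x + y + 3, -x^2 + x]].
At the point, J = [[-27.364988, -1.0000], [10.0000, -3.7500]] (det J = 112.618705).
Solving J·Δ = −F gives Δ = (-1.3169, 0.9216).

(-1.3169, 0.9216)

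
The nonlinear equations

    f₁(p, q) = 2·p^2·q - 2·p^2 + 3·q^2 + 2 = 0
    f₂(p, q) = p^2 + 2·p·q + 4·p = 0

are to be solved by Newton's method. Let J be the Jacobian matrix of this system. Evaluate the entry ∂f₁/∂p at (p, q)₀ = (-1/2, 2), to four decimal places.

-2.0000

∂f₁/∂p = 4·p·q - 4·p.
At (-1/2, 2) this is -2.0000.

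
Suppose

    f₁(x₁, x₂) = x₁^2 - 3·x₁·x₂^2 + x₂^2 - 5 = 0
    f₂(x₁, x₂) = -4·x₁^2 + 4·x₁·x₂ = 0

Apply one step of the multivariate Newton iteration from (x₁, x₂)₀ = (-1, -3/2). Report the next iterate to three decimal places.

(-1.068, -1.034)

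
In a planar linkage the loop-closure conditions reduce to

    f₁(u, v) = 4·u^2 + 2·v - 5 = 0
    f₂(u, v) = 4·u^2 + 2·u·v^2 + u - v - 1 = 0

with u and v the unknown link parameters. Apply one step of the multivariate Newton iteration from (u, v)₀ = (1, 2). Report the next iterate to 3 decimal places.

At (1, 2): F = (3.000, 10.000).
Jacobian J = [[8·u, 2], [8·u + 2·v^2 + 1, 4·u·v - 1]].
At the point, J = [[8.000, 2.000], [17.000, 7.000]] (det J = 22.000).
Solving J·Δ = −F gives Δ = (-0.045, -1.318).
Then the next iterate is (u, v)₁ = (0.955, 0.682).

(0.955, 0.682)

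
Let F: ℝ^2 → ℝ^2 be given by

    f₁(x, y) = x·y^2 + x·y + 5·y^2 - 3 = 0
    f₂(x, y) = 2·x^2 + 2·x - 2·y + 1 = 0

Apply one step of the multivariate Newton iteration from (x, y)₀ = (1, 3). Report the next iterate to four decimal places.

At (1, 3): F = (54.0000, -1.0000).
Jacobian J = [[y^2 + y, 2·x·y + x + 10·y], [4·x + 2, -2]].
At the point, J = [[12.0000, 37.0000], [6.0000, -2.0000]] (det J = -246.0000).
Solving J·Δ = −F gives Δ = (-0.2886, -1.3659).
Then the next iterate is (x, y)₁ = (0.7114, 1.6341).

(0.7114, 1.6341)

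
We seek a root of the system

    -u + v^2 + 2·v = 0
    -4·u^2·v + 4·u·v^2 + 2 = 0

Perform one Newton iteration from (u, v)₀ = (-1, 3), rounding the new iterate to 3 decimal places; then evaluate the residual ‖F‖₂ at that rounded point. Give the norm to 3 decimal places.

8.916

At (-1, 3): F = (16.000, -46.000).
Jacobian J = [[-1, 2·v + 2], [-8·u·v + 4·v^2, -4·u^2 + 8·u·v]].
At the point, J = [[-1.000, 8.000], [60.000, -28.000]] (det J = -452.000).
Solving J·Δ = −F gives Δ = (-0.177, -2.022).
Then the next iterate is (u, v)₁ = (-1.177, 0.978).
Re-evaluating at (-1.177, 0.978): F = (4.08948, -7.92253), so ‖F‖₂ = 8.916.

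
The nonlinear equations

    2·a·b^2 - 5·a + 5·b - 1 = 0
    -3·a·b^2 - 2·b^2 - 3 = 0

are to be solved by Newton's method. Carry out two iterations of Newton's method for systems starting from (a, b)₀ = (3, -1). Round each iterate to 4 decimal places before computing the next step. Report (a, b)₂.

(-1.7954, -0.9543)

At (3, -1): F = (-15.0000, -14.0000).
Jacobian J = [[2·b^2 - 5, 4·a·b + 5], [-3·b^2, -6·a·b - 4·b]].
At the point, J = [[-3.0000, -7.0000], [-3.0000, 22.0000]] (det J = -87.0000).
Solving J·Δ = −F gives Δ = (-4.9195, -0.0345).
Then the next iterate is (a, b)₁ = (-1.9195, -1.0345).
Round to (-1.9195, -1.0345) and repeat: F = (-0.683460, 1.022310), J = [[-2.859619, 12.942891], [-3.210571, -7.776336]].
Δ = (0.1241, 0.0802), so (a, b)₂ = (-1.7954, -0.9543).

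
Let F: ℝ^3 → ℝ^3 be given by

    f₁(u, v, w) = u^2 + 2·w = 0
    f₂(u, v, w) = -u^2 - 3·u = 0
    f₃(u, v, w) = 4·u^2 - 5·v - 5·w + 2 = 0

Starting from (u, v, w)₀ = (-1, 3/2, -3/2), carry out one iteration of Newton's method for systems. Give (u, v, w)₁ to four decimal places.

(1.0000, -3.5000, 1.5000)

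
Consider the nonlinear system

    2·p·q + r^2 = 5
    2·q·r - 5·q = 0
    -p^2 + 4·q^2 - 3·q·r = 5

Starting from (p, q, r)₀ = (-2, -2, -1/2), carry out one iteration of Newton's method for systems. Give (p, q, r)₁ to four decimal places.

At (-2, -2, -1/2): F = (3.2500, 12.0000, 4.0000).
Jacobian J = [[2·q, 2·p, 2·r], [0, 2·r - 5, 2·q], [-2·p, 8·q - 3·r, -3·q]].
At the point, J = [[-4.0000, -4.0000, -1.0000], [0.0000, -6.0000, -4.0000], [4.0000, -14.5000, 6.0000]] (det J = 416.0000).
Solving J·Δ = −F gives Δ = (-0.4724, 0.8558, 1.7163).
Then the next iterate is (p, q, r)₁ = (-2.4724, -1.1442, 1.2163).

(-2.4724, -1.1442, 1.2163)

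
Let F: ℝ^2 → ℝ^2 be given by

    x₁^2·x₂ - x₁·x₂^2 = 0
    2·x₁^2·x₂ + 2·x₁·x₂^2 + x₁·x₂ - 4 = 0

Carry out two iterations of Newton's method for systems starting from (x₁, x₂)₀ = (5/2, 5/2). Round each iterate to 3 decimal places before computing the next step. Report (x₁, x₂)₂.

(1.208, 1.208)

At (5/2, 5/2): F = (0.000, 64.750).
Jacobian J = [[2·x₁·x₂ - x₂^2, x₁^2 - 2·x₁·x₂], [4·x₁·x₂ + 2·x₂^2 + x₂, 2·x₁^2 + 4·x₁·x₂ + x₁]].
At the point, J = [[6.250, -6.250], [40.000, 40.000]] (det J = 500.000).
Solving J·Δ = −F gives Δ = (-0.809, -0.809).
Then the next iterate is (x₁, x₂)₁ = (1.691, 1.691).
Round to (1.691, 1.691) and repeat: F = (0.000, 18.20101), J = [[2.85948, -2.85948], [18.84789, 18.84789]].
Δ = (-0.483, -0.483), so (x₁, x₂)₂ = (1.208, 1.208).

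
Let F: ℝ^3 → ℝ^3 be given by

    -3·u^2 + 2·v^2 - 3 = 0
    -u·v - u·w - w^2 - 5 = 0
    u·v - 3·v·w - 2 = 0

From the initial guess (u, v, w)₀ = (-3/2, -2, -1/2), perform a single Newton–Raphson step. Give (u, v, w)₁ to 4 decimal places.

(0.1919, -0.3154, 0.3973)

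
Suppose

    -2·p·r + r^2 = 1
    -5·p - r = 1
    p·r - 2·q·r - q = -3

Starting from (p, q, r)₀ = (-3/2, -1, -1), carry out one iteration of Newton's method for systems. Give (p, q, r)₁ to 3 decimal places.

At (-3/2, -1, -1): F = (-3.000, 7.500, 3.500).
Jacobian J = [[-2·r, 0, -2·p + 2·r], [-5, 0, -1], [r, -2·r - 1, p - 2·q]].
At the point, J = [[2.000, 0.000, 1.000], [-5.000, 0.000, -1.000], [-1.000, 1.000, 0.500]] (det J = -3.000).
Solving J·Δ = −F gives Δ = (1.500, -2.000, 0.000).
Then the next iterate is (p, q, r)₁ = (0.000, -3.000, -1.000).

(0.000, -3.000, -1.000)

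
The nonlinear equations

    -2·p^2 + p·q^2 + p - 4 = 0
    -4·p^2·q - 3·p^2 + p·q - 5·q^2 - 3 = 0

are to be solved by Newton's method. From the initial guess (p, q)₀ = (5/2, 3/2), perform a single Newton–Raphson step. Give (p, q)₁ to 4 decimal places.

(1.0939, 1.3511)

At (5/2, 3/2): F = (-8.3750, -66.7500).
Jacobian J = [[-4·p + q^2 + 1, 2·p·q], [-8·p·q - 6·p + q, -4·p^2 + p - 10·q]].
At the point, J = [[-6.7500, 7.5000], [-43.5000, -37.5000]] (det J = 579.3750).
Solving J·Δ = −F gives Δ = (-1.4061, -0.1489).
Then the next iterate is (p, q)₁ = (1.0939, 1.3511).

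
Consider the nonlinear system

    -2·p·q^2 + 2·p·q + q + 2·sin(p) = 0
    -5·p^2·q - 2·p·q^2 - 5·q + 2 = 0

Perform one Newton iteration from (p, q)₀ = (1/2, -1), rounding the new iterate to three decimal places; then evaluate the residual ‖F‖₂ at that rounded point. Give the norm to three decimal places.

At (1/2, -1): F = (-2.04115, 7.250).
Jacobian J = [[-2·q^2 + 2·q + 2·cos(p), -4·p·q + 2·p + 1], [-10·p·q - 2·q^2, -5·p^2 - 4·p·q - 5]].
At the point, J = [[-2.24483, 4.000], [3.000, -4.250]] (det J = -2.45945).
Solving J·Δ = −F gives Δ = (-8.264, -4.128).
Then the next iterate is (p, q)₁ = (-7.764, -5.128).
Re-evaluating at (-7.764, -5.128): F = (480.83793, 1981.54166), so ‖F‖₂ = 2039.047.

2039.047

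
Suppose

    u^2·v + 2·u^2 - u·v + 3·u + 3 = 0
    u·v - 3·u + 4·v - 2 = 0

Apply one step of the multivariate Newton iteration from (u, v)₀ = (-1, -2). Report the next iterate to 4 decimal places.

(-1.1600, -0.6000)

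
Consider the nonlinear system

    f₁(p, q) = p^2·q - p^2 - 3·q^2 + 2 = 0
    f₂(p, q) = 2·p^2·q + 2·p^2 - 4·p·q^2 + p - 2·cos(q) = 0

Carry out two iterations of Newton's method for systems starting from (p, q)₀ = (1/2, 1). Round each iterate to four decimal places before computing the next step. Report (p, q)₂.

(1.1051, 0.7262)

At (1/2, 1): F = (-1.0000, -1.580605).
Jacobian J = [[2·p·q - 2·p, p^2 - 6·q], [4·p·q + 4·p - 4·q^2 + 1, 2·p^2 - 8·p·q + 2·sin(q)]].
At the point, J = [[0.0000, -5.7500], [1.0000, -1.817058]] (det J = 5.7500).
Solving J·Δ = −F gives Δ = (1.2646, -0.1739).
Then the next iterate is (p, q)₁ = (1.7646, 0.8261).
Round to (1.7646, 0.8261) and repeat: F = (-0.588816, 6.964428), J = [[-0.613728, -1.842787], [11.159579, -3.963675]].
Δ = (-0.6595, -0.0999), so (p, q)₂ = (1.1051, 0.7262).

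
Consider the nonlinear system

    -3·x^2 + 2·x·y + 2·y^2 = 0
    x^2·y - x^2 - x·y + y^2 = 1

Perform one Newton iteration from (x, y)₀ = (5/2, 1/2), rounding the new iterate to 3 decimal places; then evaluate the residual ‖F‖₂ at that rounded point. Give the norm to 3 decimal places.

2.964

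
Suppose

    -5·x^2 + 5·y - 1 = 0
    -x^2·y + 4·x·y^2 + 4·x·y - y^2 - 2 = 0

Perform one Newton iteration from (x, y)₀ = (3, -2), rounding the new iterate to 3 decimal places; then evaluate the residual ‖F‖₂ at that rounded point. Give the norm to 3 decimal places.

At (3, -2): F = (-56.000, 36.000).
Jacobian J = [[-10·x, 5], [-2·x·y + 4·y^2 + 4·y, -x^2 + 8·x·y + 4·x - 2·y]].
At the point, J = [[-30.000, 5.000], [20.000, -41.000]] (det J = 1130.000).
Solving J·Δ = −F gives Δ = (-1.873, -0.035).
Then the next iterate is (x, y)₁ = (1.127, -2.035).
Re-evaluating at (1.127, -2.035): F = (-17.52565, 5.93835), so ‖F‖₂ = 18.504.

18.504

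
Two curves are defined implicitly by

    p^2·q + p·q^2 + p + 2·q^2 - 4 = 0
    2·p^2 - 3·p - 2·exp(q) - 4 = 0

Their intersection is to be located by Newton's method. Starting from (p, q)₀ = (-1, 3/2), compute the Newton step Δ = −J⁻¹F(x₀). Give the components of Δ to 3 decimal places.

(-1.672, 0.417)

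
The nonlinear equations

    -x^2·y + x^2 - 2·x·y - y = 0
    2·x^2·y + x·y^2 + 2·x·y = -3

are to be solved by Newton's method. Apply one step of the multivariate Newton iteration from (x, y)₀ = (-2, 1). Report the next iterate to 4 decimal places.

(-1.0000, 2.0000)

At (-2, 1): F = (3.0000, 5.0000).
Jacobian J = [[-2·x·y + 2·x - 2·y, -x^2 - 2·x - 1], [4·x·y + y^2 + 2·y, 2·x^2 + 2·x·y + 2·x]].
At the point, J = [[-2.0000, -1.0000], [-5.0000, 0.0000]] (det J = -5.0000).
Solving J·Δ = −F gives Δ = (1.0000, 1.0000).
Then the next iterate is (x, y)₁ = (-1.0000, 2.0000).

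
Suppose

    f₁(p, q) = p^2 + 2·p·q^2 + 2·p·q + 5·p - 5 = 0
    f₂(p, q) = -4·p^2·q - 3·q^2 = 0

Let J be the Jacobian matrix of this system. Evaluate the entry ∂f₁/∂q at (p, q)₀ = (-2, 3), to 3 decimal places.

∂f₁/∂q = 4·p·q + 2·p.
At (-2, 3) this is -28.000.

-28.000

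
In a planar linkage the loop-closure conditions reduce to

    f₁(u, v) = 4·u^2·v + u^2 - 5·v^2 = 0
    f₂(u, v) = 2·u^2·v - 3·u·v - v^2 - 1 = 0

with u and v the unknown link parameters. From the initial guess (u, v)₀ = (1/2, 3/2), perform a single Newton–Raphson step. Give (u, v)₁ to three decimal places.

(-0.082, 0.531)

At (1/2, 3/2): F = (-9.500, -4.750).
Jacobian J = [[8·u·v + 2·u, 4·u^2 - 10·v], [4·u·v - 3·v, 2·u^2 - 3·u - 2·v]].
At the point, J = [[7.000, -14.000], [-1.500, -4.000]] (det J = -49.000).
Solving J·Δ = −F gives Δ = (-0.582, -0.969).
Then the next iterate is (u, v)₁ = (-0.082, 0.531).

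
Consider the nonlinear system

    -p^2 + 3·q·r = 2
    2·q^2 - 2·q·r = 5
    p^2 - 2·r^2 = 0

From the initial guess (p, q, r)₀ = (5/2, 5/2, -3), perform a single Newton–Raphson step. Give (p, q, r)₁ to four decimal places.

(0.5579, 1.6526, -1.2116)

At (5/2, 5/2, -3): F = (-30.7500, 22.5000, -11.7500).
Jacobian J = [[-2·p, 3·r, 3·q], [0, 4·q - 2·r, -2·q], [2·p, 0, -4·r]].
At the point, J = [[-5.0000, -9.0000, 7.5000], [0.0000, 16.0000, -5.0000], [5.0000, 0.0000, 12.0000]] (det J = -1335.0000).
Solving J·Δ = −F gives Δ = (-1.9421, -0.8474, 1.7884).
Then the next iterate is (p, q, r)₁ = (0.5579, 1.6526, -1.2116).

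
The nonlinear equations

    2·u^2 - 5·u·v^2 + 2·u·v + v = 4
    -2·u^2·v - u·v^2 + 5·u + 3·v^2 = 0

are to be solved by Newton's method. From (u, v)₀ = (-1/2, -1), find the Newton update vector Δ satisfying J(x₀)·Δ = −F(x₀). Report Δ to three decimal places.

At (-1/2, -1): F = (-1.000, 1.500).
Jacobian J = [[4·u - 5·v^2 + 2·v, -10·u·v + 2·u + 1], [-4·u·v - v^2 + 5, -2·u^2 - 2·u·v + 6·v]].
At the point, J = [[-9.000, -5.000], [2.000, -7.500]] (det J = 77.500).
Solving J·Δ = −F gives Δ = (-0.194, 0.148).

(-0.194, 0.148)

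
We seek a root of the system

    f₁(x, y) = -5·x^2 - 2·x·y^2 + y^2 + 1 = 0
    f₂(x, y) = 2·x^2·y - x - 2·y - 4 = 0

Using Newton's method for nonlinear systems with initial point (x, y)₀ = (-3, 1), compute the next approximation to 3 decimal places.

(-1.727, 1.097)

At (-3, 1): F = (-37.000, 15.000).
Jacobian J = [[-10·x - 2·y^2, -4·x·y + 2·y], [4·x·y - 1, 2·x^2 - 2]].
At the point, J = [[28.000, 14.000], [-13.000, 16.000]] (det J = 630.000).
Solving J·Δ = −F gives Δ = (1.273, 0.097).
Then the next iterate is (x, y)₁ = (-1.727, 1.097).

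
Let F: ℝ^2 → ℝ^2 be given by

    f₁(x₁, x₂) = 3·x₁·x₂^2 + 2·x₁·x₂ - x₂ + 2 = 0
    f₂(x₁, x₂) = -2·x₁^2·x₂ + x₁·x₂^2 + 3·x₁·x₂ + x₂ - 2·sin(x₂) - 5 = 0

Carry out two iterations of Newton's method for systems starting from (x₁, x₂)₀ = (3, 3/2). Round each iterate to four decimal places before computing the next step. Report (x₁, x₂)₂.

(0.1447, 0.7836)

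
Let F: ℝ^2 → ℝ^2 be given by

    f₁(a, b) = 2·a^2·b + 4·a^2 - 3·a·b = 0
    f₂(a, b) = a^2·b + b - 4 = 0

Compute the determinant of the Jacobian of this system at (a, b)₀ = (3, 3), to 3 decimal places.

J = [[4·a·b + 8·a - 3·b, 2·a^2 - 3·a], [2·a·b, a^2 + 1]].
At the point, J = [[51.000, 9.000], [18.000, 10.000]].
det J = 348.000.

348.000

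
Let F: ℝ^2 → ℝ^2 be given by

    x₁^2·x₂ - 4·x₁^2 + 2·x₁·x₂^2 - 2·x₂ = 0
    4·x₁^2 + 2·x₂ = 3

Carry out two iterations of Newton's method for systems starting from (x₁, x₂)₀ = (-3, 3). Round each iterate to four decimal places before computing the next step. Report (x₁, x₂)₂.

At (-3, 3): F = (-69.0000, 39.0000).
Jacobian J = [[2·x₁·x₂ - 8·x₁ + 2·x₂^2, x₁^2 + 4·x₁·x₂ - 2], [8·x₁, 2]].
At the point, J = [[24.0000, -29.0000], [-24.0000, 2.0000]] (det J = -648.0000).
Solving J·Δ = −F gives Δ = (1.5324, -1.1111).
Then the next iterate is (x₁, x₂)₁ = (-1.4676, 1.8889).
Round to (-1.4676, 1.8889) and repeat: F = (-18.797419, 9.393199), J = [[13.332387, -10.934749], [-11.7408, 2.0000]].
Δ = (0.6402, -0.9385), so (x₁, x₂)₂ = (-0.8274, 0.9504).

(-0.8274, 0.9504)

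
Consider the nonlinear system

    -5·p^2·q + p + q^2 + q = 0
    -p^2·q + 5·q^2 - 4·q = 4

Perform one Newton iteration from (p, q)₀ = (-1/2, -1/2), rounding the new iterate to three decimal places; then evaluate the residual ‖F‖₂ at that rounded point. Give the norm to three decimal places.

At (-1/2, -1/2): F = (-0.125, -0.625).
Jacobian J = [[-10·p·q + 1, -5·p^2 + 2·q + 1], [-2·p·q, -p^2 + 10·q - 4]].
At the point, J = [[-1.500, -1.250], [-0.500, -9.250]] (det J = 13.250).
Solving J·Δ = −F gives Δ = (-0.028, -0.066).
Then the next iterate is (p, q)₁ = (-0.528, -0.566).
Re-evaluating at (-0.528, -0.566): F = (0.01531, 0.02357), so ‖F‖₂ = 0.028.

0.028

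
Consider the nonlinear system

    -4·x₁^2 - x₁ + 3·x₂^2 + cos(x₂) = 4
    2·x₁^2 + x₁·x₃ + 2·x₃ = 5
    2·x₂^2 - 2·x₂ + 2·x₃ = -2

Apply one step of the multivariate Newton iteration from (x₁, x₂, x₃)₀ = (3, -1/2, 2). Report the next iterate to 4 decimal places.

(1.1230, 1.7028, 2.6556)

At (3, -1/2, 2): F = (-41.372417, 23.0000, 7.5000).
Jacobian J = [[-8·x₁ - 1, 6·x₂ - sin(x₂), 0], [4·x₁ + x₃, 0, x₁ + 2], [0, 4·x₂ - 2, 2]].
At the point, J = [[-25.0000, -2.520574, 0.0000], [14.0000, 0.0000, 5.0000], [0.0000, -4.0000, 2.0000]] (det J = -429.423915).
Solving J·Δ = −F gives Δ = (-1.8770, 2.2028, 0.6556).
Then the next iterate is (x₁, x₂, x₃)₁ = (1.1230, 1.7028, 2.6556).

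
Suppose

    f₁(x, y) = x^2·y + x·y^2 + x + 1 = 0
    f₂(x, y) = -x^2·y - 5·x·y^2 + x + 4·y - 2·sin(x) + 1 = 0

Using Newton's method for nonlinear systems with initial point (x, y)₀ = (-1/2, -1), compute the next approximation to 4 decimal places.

At (-1/2, -1): F = (-0.2500, 0.208851).
Jacobian J = [[2·x·y + y^2 + 1, x^2 + 2·x·y], [-2·x·y - 5·y^2 - 2·cos(x) + 1, -x^2 - 10·x·y + 4]].
At the point, J = [[3.0000, 1.2500], [-6.755165, -1.2500]] (det J = 4.693956).
Solving J·Δ = −F gives Δ = (-0.0110, 0.2263).
Then the next iterate is (x, y)₁ = (-0.5110, -0.7737).

(-0.5110, -0.7737)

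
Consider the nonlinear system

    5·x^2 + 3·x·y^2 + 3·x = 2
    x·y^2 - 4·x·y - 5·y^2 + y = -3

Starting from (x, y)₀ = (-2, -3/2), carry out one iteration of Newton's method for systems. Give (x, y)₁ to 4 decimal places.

(-1.0625, -0.8828)

At (-2, -3/2): F = (-1.5000, -26.2500).
Jacobian J = [[10·x + 3·y^2 + 3, 6·x·y], [y^2 - 4·y, 2·x·y - 4·x - 10·y + 1]].
At the point, J = [[-10.2500, 18.0000], [8.2500, 30.0000]] (det J = -456.0000).
Solving J·Δ = −F gives Δ = (0.9375, 0.6172).
Then the next iterate is (x, y)₁ = (-1.0625, -0.8828).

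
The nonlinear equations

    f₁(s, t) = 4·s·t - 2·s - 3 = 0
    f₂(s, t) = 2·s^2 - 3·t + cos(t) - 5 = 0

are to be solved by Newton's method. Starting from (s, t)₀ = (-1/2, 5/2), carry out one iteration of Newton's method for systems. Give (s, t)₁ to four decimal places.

At (-1/2, 5/2): F = (-7.0000, -12.801144).
Jacobian J = [[4·t - 2, 4·s], [4·s, -sin(t) - 3]].
At the point, J = [[8.0000, -2.0000], [-2.0000, -3.598472]] (det J = -32.787777).
Solving J·Δ = −F gives Δ = (-0.0126, -3.5504).
Then the next iterate is (s, t)₁ = (-0.5126, -1.0504).

(-0.5126, -1.0504)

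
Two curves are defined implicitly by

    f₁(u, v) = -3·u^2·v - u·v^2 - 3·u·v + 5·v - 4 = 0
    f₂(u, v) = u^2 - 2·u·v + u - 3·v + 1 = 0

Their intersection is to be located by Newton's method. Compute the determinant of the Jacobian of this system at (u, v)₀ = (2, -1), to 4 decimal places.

-35.0000

J = [[-6·u·v - v^2 - 3·v, -3·u^2 - 2·u·v - 3·u + 5], [2·u - 2·v + 1, -2·u - 3]].
At the point, J = [[14.0000, -9.0000], [7.0000, -7.0000]].
det J = -35.0000.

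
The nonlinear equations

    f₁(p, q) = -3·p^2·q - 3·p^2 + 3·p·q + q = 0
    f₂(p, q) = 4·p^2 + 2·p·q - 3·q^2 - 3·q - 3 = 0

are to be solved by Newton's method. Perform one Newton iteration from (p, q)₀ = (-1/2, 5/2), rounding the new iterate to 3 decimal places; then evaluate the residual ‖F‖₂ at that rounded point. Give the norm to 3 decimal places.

At (-1/2, 5/2): F = (-3.875, -30.750).
Jacobian J = [[-6·p·q - 6·p + 3·q, -3·p^2 + 3·p + 1], [8·p + 2·q, 2·p - 6·q - 3]].
At the point, J = [[18.000, -1.250], [1.000, -19.000]] (det J = -340.750).
Solving J·Δ = −F gives Δ = (0.103, -1.613).
Then the next iterate is (p, q)₁ = (-0.397, 0.887).
Re-evaluating at (-0.397, 0.887): F = (-1.06164, -8.09515), so ‖F‖₂ = 8.164.

8.164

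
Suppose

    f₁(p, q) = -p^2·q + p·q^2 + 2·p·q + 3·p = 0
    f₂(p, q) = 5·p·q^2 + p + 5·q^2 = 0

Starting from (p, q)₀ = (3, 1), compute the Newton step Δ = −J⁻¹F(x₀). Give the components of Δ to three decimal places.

At (3, 1): F = (9.000, 23.000).
Jacobian J = [[-2·p·q + q^2 + 2·q + 3, -p^2 + 2·p·q + 2·p], [5·q^2 + 1, 10·p·q + 10·q]].
At the point, J = [[0.000, 3.000], [6.000, 40.000]] (det J = -18.000).
Solving J·Δ = −F gives Δ = (16.167, -3.000).

(16.167, -3.000)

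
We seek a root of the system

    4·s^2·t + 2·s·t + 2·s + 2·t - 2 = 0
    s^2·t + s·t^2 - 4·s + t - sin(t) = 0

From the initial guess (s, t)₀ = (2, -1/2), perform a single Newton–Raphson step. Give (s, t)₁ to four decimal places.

(0.2950, -0.6334)

At (2, -1/2): F = (-9.0000, -9.520574).
Jacobian J = [[8·s·t + 2·t + 2, 4·s^2 + 2·s + 2], [2·s·t + t^2 - 4, s^2 + 2·s·t - cos(t) + 1]].
At the point, J = [[-7.0000, 22.0000], [-5.7500, 2.122417]] (det J = 111.643078).
Solving J·Δ = −F gives Δ = (-1.7050, -0.1334).
Then the next iterate is (s, t)₁ = (0.2950, -0.6334).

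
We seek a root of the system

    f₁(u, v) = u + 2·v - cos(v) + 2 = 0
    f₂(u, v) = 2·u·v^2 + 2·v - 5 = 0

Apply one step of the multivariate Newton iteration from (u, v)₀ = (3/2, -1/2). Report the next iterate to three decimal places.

At (3/2, -1/2): F = (1.62242, -5.250).
Jacobian J = [[1, sin(v) + 2], [2·v^2, 4·u·v + 2]].
At the point, J = [[1.000, 1.52057], [0.500, -1.000]] (det J = -1.76029).
Solving J·Δ = −F gives Δ = (3.613, -3.443).
Then the next iterate is (u, v)₁ = (5.113, -3.943).

(5.113, -3.943)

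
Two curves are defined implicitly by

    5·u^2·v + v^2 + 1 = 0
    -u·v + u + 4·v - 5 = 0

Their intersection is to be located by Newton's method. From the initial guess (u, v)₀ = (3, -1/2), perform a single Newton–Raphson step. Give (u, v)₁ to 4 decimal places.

(4.0957, 0.3565)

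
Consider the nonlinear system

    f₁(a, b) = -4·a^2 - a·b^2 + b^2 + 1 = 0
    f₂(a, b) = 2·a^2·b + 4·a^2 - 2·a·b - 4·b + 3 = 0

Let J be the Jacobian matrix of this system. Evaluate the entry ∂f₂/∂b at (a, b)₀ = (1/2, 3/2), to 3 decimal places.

-4.500

∂f₂/∂b = 2·a^2 - 2·a - 4.
At (1/2, 3/2) this is -4.500.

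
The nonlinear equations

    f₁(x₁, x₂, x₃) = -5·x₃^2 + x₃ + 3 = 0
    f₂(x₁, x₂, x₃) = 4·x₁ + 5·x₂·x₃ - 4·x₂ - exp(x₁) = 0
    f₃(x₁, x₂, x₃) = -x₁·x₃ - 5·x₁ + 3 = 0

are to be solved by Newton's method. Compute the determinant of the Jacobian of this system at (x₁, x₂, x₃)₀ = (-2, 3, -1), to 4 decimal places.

-396.0000

J = [[0, 0, -10·x₃ + 1], [-exp(x₁) + 4, 5·x₃ - 4, 5·x₂], [-x₃ - 5, 0, -x₁]].
At the point, J = [[0.0000, 0.0000, 11.0000], [3.864665, -9.0000, 15.0000], [-4.0000, 0.0000, 2.0000]].
det J = -396.0000.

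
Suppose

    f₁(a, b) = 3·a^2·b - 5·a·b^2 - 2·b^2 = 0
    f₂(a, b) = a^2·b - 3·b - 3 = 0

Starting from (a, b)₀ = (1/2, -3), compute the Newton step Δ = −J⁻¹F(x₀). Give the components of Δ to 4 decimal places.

At (1/2, -3): F = (-42.7500, 5.2500).
Jacobian J = [[6·a·b - 5·b^2, 3·a^2 - 10·a·b - 4·b], [2·a·b, a^2 - 3]].
At the point, J = [[-54.0000, 27.7500], [-3.0000, -2.7500]] (det J = 231.7500).
Solving J·Δ = −F gives Δ = (0.1214, 1.7767).

(0.1214, 1.7767)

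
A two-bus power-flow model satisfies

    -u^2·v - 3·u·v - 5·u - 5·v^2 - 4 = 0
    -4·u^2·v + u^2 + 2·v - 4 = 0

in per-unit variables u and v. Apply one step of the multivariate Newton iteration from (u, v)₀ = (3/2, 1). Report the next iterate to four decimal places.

(1.7195, -0.5322)

At (3/2, 1): F = (-23.2500, -8.7500).
Jacobian J = [[-2·u·v - 3·v - 5, -u^2 - 3·u - 10·v], [-8·u·v + 2·u, -4·u^2 + 2]].
At the point, J = [[-11.0000, -16.7500], [-9.0000, -7.0000]] (det J = -73.7500).
Solving J·Δ = −F gives Δ = (0.2195, -1.5322).
Then the next iterate is (u, v)₁ = (1.7195, -0.5322).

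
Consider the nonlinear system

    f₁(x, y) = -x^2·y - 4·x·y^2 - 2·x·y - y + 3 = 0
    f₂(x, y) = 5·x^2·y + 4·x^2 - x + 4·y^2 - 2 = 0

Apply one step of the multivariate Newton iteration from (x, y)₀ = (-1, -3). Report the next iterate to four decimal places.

(-0.8611, -1.5833)

At (-1, -3): F = (39.0000, 24.0000).
Jacobian J = [[-2·x·y - 4·y^2 - 2·y, -x^2 - 8·x·y - 2·x - 1], [10·x·y + 8·x - 1, 5·x^2 + 8·y]].
At the point, J = [[-36.0000, -24.0000], [21.0000, -19.0000]] (det J = 1188.0000).
Solving J·Δ = −F gives Δ = (0.1389, 1.4167).
Then the next iterate is (x, y)₁ = (-0.8611, -1.5833).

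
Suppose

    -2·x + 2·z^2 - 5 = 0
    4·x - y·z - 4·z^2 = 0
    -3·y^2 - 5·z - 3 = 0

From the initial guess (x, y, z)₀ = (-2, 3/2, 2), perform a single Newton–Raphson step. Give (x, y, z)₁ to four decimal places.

(-87.0714, 11.6071, -20.1429)

At (-2, 3/2, 2): F = (7.0000, -27.0000, -19.7500).
Jacobian J = [[-2, 0, 4·z], [4, -z, -y - 8·z], [0, -6·y, -5]].
At the point, J = [[-2.0000, 0.0000, 8.0000], [4.0000, -2.0000, -17.5000], [0.0000, -9.0000, -5.0000]] (det J = 7.0000).
Solving J·Δ = −F gives Δ = (-85.0714, 10.1071, -22.1429).
Then the next iterate is (x, y, z)₁ = (-87.0714, 11.6071, -20.1429).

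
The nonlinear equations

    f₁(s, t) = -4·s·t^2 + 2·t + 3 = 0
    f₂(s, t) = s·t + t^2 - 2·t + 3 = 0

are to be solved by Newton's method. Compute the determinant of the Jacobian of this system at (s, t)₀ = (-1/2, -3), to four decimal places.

J = [[-4·t^2, -8·s·t + 2], [t, s + 2·t - 2]].
At the point, J = [[-36.0000, -10.0000], [-3.0000, -8.5000]].
det J = 276.0000.

276.0000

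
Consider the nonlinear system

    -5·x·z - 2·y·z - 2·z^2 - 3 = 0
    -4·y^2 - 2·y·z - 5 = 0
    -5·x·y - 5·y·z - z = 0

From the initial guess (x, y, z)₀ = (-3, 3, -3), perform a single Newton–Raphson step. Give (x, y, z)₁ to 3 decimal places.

(0.892, 1.770, -3.143)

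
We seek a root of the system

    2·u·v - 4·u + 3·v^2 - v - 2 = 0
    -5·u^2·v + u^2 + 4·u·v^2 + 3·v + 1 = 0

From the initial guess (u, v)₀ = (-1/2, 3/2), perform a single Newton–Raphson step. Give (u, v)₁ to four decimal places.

At (-1/2, 3/2): F = (3.7500, -0.6250).
Jacobian J = [[2·v - 4, 2·u + 6·v - 1], [-10·u·v + 2·u + 4·v^2, -5·u^2 + 8·u·v + 3]].
At the point, J = [[-1.0000, 7.0000], [15.5000, -4.2500]] (det J = -104.2500).
Solving J·Δ = −F gives Δ = (-0.1109, -0.5516).
Then the next iterate is (u, v)₁ = (-0.6109, 0.9484).

(-0.6109, 0.9484)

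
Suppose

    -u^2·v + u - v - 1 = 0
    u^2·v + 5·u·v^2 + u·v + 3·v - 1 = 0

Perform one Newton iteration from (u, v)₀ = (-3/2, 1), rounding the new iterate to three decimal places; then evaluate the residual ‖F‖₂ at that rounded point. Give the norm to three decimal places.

2.437

At (-3/2, 1): F = (-5.750, -4.750).
Jacobian J = [[-2·u·v + 1, -u^2 - 1], [2·u·v + 5·v^2 + v, u^2 + 10·u·v + u + 3]].
At the point, J = [[4.000, -3.250], [3.000, -11.250]] (det J = -35.250).
Solving J·Δ = −F gives Δ = (1.397, -0.050).
Then the next iterate is (u, v)₁ = (-0.103, 0.950).
Re-evaluating at (-0.103, 0.950): F = (-2.06308, 1.29744), so ‖F‖₂ = 2.437.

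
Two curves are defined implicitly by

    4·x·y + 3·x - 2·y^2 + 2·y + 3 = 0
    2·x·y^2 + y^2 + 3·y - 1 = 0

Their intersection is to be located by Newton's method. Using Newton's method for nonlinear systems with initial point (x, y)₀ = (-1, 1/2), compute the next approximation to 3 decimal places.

(-0.833, 0.333)

At (-1, 1/2): F = (-1.500, 0.250).
Jacobian J = [[4·y + 3, 4·x - 4·y + 2], [2·y^2, 4·x·y + 2·y + 3]].
At the point, J = [[5.000, -4.000], [0.500, 2.000]] (det J = 12.000).
Solving J·Δ = −F gives Δ = (0.167, -0.167).
Then the next iterate is (x, y)₁ = (-0.833, 0.333).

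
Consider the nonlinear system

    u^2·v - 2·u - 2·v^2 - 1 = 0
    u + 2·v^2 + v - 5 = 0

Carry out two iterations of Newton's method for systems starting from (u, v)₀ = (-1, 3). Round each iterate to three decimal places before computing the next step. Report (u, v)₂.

(-1.375, 1.575)

At (-1, 3): F = (-14.000, 15.000).
Jacobian J = [[2·u·v - 2, u^2 - 4·v], [1, 4·v + 1]].
At the point, J = [[-8.000, -11.000], [1.000, 13.000]] (det J = -93.000).
Solving J·Δ = −F gives Δ = (-0.183, -1.140).
Then the next iterate is (u, v)₁ = (-1.183, 1.860).
Round to (-1.183, 1.860) and repeat: F = (-2.95015, 2.59620), J = [[-6.40076, -6.04051], [1.000, 8.440]].
Δ = (-0.192, -0.285), so (u, v)₂ = (-1.375, 1.575).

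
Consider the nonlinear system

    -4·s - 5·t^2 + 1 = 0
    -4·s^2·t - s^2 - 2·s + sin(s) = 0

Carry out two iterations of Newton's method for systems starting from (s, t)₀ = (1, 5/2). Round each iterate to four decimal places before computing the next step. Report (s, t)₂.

At (1, 5/2): F = (-34.2500, -12.158529).
Jacobian J = [[-4, -10·t], [-8·s·t - 2·s + cos(s) - 2, -4·s^2]].
At the point, J = [[-4.0000, -25.0000], [-23.459698, -4.0000]] (det J = -570.492442).
Solving J·Δ = −F gives Δ = (-0.2927, -1.3232).
Then the next iterate is (s, t)₁ = (0.7073, 1.1768).
Round to (0.7073, 1.1768) and repeat: F = (-8.753491, -3.619976), J = [[-4.0000, -11.7680], [-9.313286, -2.001093]].
Δ = (-0.2469, -0.6599), so (s, t)₂ = (0.4604, 0.5169).

(0.4604, 0.5169)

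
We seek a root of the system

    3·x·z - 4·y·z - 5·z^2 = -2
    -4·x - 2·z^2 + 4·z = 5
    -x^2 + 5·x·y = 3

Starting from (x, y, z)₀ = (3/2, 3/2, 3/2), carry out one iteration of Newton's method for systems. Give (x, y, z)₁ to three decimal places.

At (3/2, 3/2, 3/2): F = (-11.500, -9.500, 6.000).
Jacobian J = [[3·z, -4·z, 3·x - 4·y - 10·z], [-4, 0, -4·z + 4], [-2·x + 5·y, 5·x, 0]].
At the point, J = [[4.500, -6.000, -16.500], [-4.000, 0.000, -2.000], [4.500, 7.500, 0.000]] (det J = 616.500).
Solving J·Δ = −F gives Δ = (-1.744, 0.246, -1.262).
Then the next iterate is (x, y, z)₁ = (-0.244, 1.746, 0.238).

(-0.244, 1.746, 0.238)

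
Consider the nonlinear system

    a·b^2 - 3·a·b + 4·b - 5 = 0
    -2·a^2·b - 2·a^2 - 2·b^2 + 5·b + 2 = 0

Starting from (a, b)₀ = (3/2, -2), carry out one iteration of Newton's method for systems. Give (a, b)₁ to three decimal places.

At (3/2, -2): F = (2.000, -11.500).
Jacobian J = [[b^2 - 3·b, 2·a·b - 3·a + 4], [-4·a·b - 4·a, -2·a^2 - 4·b + 5]].
At the point, J = [[10.000, -6.500], [6.000, 8.500]] (det J = 124.000).
Solving J·Δ = −F gives Δ = (0.466, 1.024).
Then the next iterate is (a, b)₁ = (1.966, -0.976).

(1.966, -0.976)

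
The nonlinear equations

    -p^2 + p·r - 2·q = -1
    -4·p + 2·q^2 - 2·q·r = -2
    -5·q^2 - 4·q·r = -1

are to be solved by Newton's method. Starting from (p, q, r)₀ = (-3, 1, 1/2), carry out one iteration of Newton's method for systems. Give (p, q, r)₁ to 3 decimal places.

(-0.815, -0.029, 2.087)

At (-3, 1, 1/2): F = (-11.500, 15.000, -6.000).
Jacobian J = [[-2·p + r, -2, p], [-4, 4·q - 2·r, -2·q], [0, -10·q - 4·r, -4·q]].
At the point, J = [[6.500, -2.000, -3.000], [-4.000, 3.000, -2.000], [0.000, -12.000, -4.000]] (det J = -346.000).
Solving J·Δ = −F gives Δ = (2.185, -1.029, 1.587).
Then the next iterate is (p, q, r)₁ = (-0.815, -0.029, 2.087).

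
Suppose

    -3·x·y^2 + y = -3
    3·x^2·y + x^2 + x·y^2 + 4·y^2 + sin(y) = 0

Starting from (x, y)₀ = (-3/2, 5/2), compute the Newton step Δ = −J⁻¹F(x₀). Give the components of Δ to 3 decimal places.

At (-3/2, 5/2): F = (33.625, 35.34847).
Jacobian J = [[-3·y^2, -6·x·y + 1], [6·x·y + 2·x + y^2, 3·x^2 + 2·x·y + 8·y + cos(y)]].
At the point, J = [[-18.750, 23.500], [-19.250, 18.44886]] (det J = 106.45894).
Solving J·Δ = −F gives Δ = (1.976, 0.146).

(1.976, 0.146)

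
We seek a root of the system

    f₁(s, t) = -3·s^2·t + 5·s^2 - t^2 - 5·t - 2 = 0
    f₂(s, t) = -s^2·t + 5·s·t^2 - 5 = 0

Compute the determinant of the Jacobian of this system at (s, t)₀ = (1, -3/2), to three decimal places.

J = [[-6·s·t + 10·s, -3·s^2 - 2·t - 5], [-2·s·t + 5·t^2, -s^2 + 10·s·t]].
At the point, J = [[19.000, -5.000], [14.250, -16.000]].
det J = -232.750.

-232.750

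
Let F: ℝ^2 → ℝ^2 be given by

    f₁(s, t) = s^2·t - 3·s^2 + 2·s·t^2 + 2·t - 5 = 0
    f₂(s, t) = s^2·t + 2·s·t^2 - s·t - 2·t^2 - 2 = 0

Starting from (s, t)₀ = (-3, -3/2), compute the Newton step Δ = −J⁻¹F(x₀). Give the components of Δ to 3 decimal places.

At (-3, -3/2): F = (-62.000, -38.000).
Jacobian J = [[2·s·t - 6·s + 2·t^2, s^2 + 4·s·t + 2], [2·s·t + 2·t^2 - t, s^2 + 4·s·t - s - 4·t]].
At the point, J = [[31.500, 29.000], [15.000, 36.000]] (det J = 699.000).
Solving J·Δ = −F gives Δ = (1.617, 0.382).

(1.617, 0.382)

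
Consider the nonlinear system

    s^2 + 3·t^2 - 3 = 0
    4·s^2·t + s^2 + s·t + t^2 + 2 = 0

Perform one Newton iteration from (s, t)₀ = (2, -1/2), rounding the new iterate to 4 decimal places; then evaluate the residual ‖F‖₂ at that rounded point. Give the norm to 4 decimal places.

0.5282

At (2, -1/2): F = (1.7500, -2.7500).
Jacobian J = [[2·s, 6·t], [8·s·t + 2·s + t, 4·s^2 + s + 2·t]].
At the point, J = [[4.0000, -3.0000], [-4.5000, 17.0000]] (det J = 54.5000).
Solving J·Δ = −F gives Δ = (-0.3945, 0.0573).
Then the next iterate is (s, t)₁ = (1.6055, -0.4427).
Re-evaluating at (1.6055, -0.4427): F = (0.165580, -0.501609), so ‖F‖₂ = 0.5282.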